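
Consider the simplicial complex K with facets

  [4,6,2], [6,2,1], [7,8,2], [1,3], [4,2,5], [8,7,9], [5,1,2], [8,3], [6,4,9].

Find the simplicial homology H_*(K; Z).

Order the vertices as 1 < 2 < 3 < 4 < 5 < 6 < 7 < 8 < 9. Listing each simplex with vertices in this order, K has dimension 2 with simplices:

  0-simplices (9): [1], [2], [3], [4], [5], [6], [7], [8], [9]
  1-simplices (17): [1,2], [1,3], [1,5], [1,6], [2,4], [2,5], [2,6], [2,7], [2,8], [3,8], [4,5], [4,6], [4,9], [6,9], [7,8], [7,9], [8,9]
  2-simplices (7): [1,2,5], [1,2,6], [2,4,5], [2,4,6], [2,7,8], [4,6,9], [7,8,9]

Hence C_0 ≅ Z^9, C_1 ≅ Z^17, C_2 ≅ Z^7.

∂_1: C_1 → C_0 sends each edge [p,q] (with p < q) to q − p. For instance
  ∂[1,3] = [3] − [1].
This gives a 9×17 integer matrix of rank 8; reducing to Smith normal form yields diagonal entries (1,1,1,1,1,1,1,1).

Boundary ∂_2: C_2 → C_1 maps a triangle to the signed sum of its edges. For instance
  ∂[2,4,6] = [4,6] − [2,6] + [2,4],
  ∂[2,7,8] = [7,8] − [2,8] + [2,7].
As a 17×7 matrix over Z this has rank 7, with invariant factors (1,1,1,1,1,1,1).

Computing H_k = (kernel of ∂_k) / (image of ∂_{k+1}):

  H_0: rank C_0 − rank ∂_1 = 9 − 8 = 1, and the invariant factors of ∂_1 are all 1, so H_0 ≅ Z.
  H_1: rank ker ∂_1 − rank ∂_2 = (17 − 8) − 7 = 2, and the invariant factors of ∂_2 are all 1, so H_1 ≅ Z^2.
  H_2: rank ker ∂_2 − rank ∂_3 = (7 − 7) − 0 = 0, and there is no ∂_3, so H_2 ≅ 0.

H_0 = Z,  H_1 = Z^2,  H_2 = 0.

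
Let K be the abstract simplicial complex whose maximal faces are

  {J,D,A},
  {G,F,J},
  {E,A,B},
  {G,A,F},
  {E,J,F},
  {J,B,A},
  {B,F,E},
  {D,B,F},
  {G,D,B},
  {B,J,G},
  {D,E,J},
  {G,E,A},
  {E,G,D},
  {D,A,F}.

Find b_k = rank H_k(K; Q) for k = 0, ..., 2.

b_0 = 1, b_1 = 2, b_2 = 1.

Fix the vertex order A < B < D < E < F < G < J and write every simplex with vertices in increasing order. Then dim K = 2 and the simplices of K are:

  0-simplices (7): A, B, D, E, F, G, J
  1-simplices (21): AB, AD, AE, AF, AG, AJ, BD, BE, BF, BG, BJ, DE, DF, DG, DJ, EF, EG, EJ, FG, FJ, GJ
  2-simplices (14): ABE, ABJ, ADF, ADJ, AEG, AFG, BDF, BDG, BEF, BGJ, DEG, DEJ, EFJ, FGJ

Hence C_0 ≅ Z^7, C_1 ≅ Z^21, C_2 ≅ Z^14.

∂_1: C_1 → C_0 is given by ∂[p,q] = [q] − [p].
As a 7×21 matrix over Z this has rank 6, with invariant factors (1,1,1,1,1,1).

Boundary ∂_2: C_2 → C_1 acts by ∂[p,q,r] = [q,r] − [p,r] + [p,q]. For instance
  ∂BDF = DF − BF + BD,
  ∂ABJ = BJ − AJ + AB.
As a 21×14 matrix over Z this has rank 13, with invariant factors (1,1,1,1,1,1,1,1,1,1,1,1,1).

From H_k ≅ ker(∂_k) / im(∂_{k+1}) we obtain:

  H_0: rank C_0 − rank ∂_1 = 7 − 6 = 1, and the invariant factors of ∂_1 are all 1, so H_0 = Z.
  H_1: rank ker ∂_1 − rank ∂_2 = (21 − 6) − 13 = 2, and the invariant factors of ∂_2 are all 1, so H_1 = Z^2.
  H_2: rank ker ∂_2 − rank ∂_3 = (14 − 13) − 0 = 1, and there is no ∂_3, so H_2 = Z.

As a check, the Euler characteristic is 7 − 21 + 14 = 0, which agrees with 1 − 2 + 1 = 0.
(K is a triangulation of the torus T^2.)

Hence the Betti numbers are b_0 = 1, b_1 = 2, b_2 = 1.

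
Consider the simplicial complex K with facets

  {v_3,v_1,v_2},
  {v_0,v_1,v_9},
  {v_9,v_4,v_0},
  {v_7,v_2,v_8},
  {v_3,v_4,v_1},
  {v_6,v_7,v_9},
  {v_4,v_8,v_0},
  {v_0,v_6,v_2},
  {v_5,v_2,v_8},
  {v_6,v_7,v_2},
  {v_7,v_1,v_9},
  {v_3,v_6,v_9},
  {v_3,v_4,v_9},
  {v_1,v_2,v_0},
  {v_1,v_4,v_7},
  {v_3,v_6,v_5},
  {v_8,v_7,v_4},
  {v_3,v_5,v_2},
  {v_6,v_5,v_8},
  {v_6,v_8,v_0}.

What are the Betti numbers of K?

Take the total order v_0 < v_1 < v_2 < v_3 < v_4 < v_5 < v_6 < v_7 < v_8 < v_9 on the vertex set. Then K (dimension 2) consists of the simplices:

  0-simplices (10): [v_0], [v_1], [v_2], [v_3], [v_4], [v_5], [v_6], [v_7], [v_8], [v_9]
  1-simplices (30): (30 of them)
  2-simplices (20): (20 of them)

giving chain groups C_0 ≅ Z^10, C_1 ≅ Z^30, C_2 ≅ Z^20.

∂_1: C_1 → C_0 maps an edge to its endpoints' difference, ∂[p,q] = q − p. For instance
  ∂[v_3,v_6] = [v_6] − [v_3].
The resulting 10×30 matrix has rank 9, and its Smith normal form has invariant factors (1,1,1,1,1,1,1,1,1).

∂_2: C_2 → C_1 maps a triangle to the signed sum of its edges. For instance
  ∂[v_0,v_4,v_9] = [v_4,v_9] − [v_0,v_9] + [v_0,v_4],
  ∂[v_1,v_3,v_4] = [v_3,v_4] − [v_1,v_4] + [v_1,v_3].
This gives a 30×20 integer matrix of rank 20; reducing to Smith normal form yields diagonal entries (1,1,1,1,1,1,1,1,1,1,1,1,1,1,1,1,1,1,1,2).

Computing H_k = (kernel of ∂_k) / (image of ∂_{k+1}):

  H_0: rank C_0 − rank ∂_1 = 10 − 9 = 1, and the invariant factors of ∂_1 are all 1, so H_0 ≅ Z.
  H_1: rank ker ∂_1 − rank ∂_2 = (30 − 9) − 20 = 1, and ∂_2 has invariant factor 2 > 1, so H_1 ≅ Z ⊕ Z/2.
  H_2: rank ker ∂_2 − rank ∂_3 = (20 − 20) − 0 = 0, and there is no ∂_3, so H_2 ≅ 0.

As a check, the Euler characteristic is 10 − 30 + 20 = 0, which agrees with 1 − 1 + 0 = 0.

Hence the Betti numbers are b_0 = 1, b_1 = 1, b_2 = 0.

b_0 = 1, b_1 = 1, b_2 = 0.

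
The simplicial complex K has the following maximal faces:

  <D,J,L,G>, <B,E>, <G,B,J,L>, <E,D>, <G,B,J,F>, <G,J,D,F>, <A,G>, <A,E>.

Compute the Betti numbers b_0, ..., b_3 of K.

b_0 = 1, b_1 = 2, b_2 = 0, b_3 = 0.

Take the total order A < B < D < E < F < G < J < L on the vertex set. Then K (dimension 3) consists of the simplices:

  0-simplices (8): A, B, D, E, F, G, J, L
  1-simplices (17): AE, AG, BE, BF, BG, BJ, BL, DE, DF, DG, DJ, DL, FG, FJ, GJ, GL, JL
  2-simplices (12): BFG, BFJ, BGJ, BGL, BJL, DFG, DFJ, DGJ, DGL, DJL, FGJ, GJL
  3-simplices (4): BFGJ, BGJL, DFGJ, DGJL

so the chain groups are C_0 ≅ Z^8, C_1 ≅ Z^17, C_2 ≅ Z^12, C_3 ≅ Z^4.

Boundary ∂_1: C_1 → C_0 is given by ∂[p,q] = [q] − [p]. For instance
  ∂DE = E − D.
As a 8×17 matrix over Z this has rank 7, with invariant factors (1,1,1,1,1,1,1).

Boundary ∂_2: C_2 → C_1 acts by ∂[p,q,r] = [q,r] − [p,r] + [p,q]. For instance
  ∂FGJ = GJ − FJ + FG,
  ∂BJL = JL − BL + BJ.
The resulting 17×12 matrix has rank 8, and its Smith normal form has invariant factors (1,1,1,1,1,1,1,1).

Boundary ∂_3: C_3 → C_2 sends each 3-simplex σ to the alternating sum Σ_i (−1)^i (σ with its i-th vertex removed). For instance
  ∂DFGJ = FGJ − DGJ + DFJ − DFG,
  ∂DGJL = GJL − DJL + DGL − DGJ.
As a 12×4 matrix over Z this has rank 4, with invariant factors (1,1,1,1).

Now H_k = ker ∂_k / im ∂_{k+1}, so:

  H_0: rank C_0 − rank ∂_1 = 8 − 7 = 1, and the invariant factors of ∂_1 are all 1, so H_0 ≅ Z.
  H_1: rank ker ∂_1 − rank ∂_2 = (17 − 7) − 8 = 2, and the invariant factors of ∂_2 are all 1, so H_1 ≅ Z^2.
  H_2: rank ker ∂_2 − rank ∂_3 = (12 − 8) − 4 = 0, and the invariant factors of ∂_3 are all 1, so H_2 ≅ 0.
  H_3: rank ker ∂_3 − rank ∂_4 = (4 − 4) − 0 = 0, and there is no ∂_4, so H_3 ≅ 0.

Hence the Betti numbers are b_0 = 1, b_1 = 2, b_2 = 0, b_3 = 0.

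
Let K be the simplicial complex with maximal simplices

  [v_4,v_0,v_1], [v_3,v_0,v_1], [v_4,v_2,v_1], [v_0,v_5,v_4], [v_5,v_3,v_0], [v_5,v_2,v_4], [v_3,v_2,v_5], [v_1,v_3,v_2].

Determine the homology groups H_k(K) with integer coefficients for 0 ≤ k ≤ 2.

We work with the vertex ordering v_0 < v_1 < v_2 < v_3 < v_4 < v_5. The simplices of K, each written with vertices in increasing order, are:

  0-simplices (6): [v_0], [v_1], [v_2], [v_3], [v_4], [v_5]
  1-simplices (12): [v_0,v_1], [v_0,v_3], [v_0,v_4], [v_0,v_5], [v_1,v_2], [v_1,v_3], [v_1,v_4], [v_2,v_3], [v_2,v_4], [v_2,v_5], [v_3,v_5], [v_4,v_5]
  2-simplices (8): [v_0,v_1,v_3], [v_0,v_1,v_4], [v_0,v_3,v_5], [v_0,v_4,v_5], [v_1,v_2,v_3], [v_1,v_2,v_4], [v_2,v_3,v_5], [v_2,v_4,v_5]

giving chain groups C_0 ≅ Z^6, C_1 ≅ Z^12, C_2 ≅ Z^8.

∂_1: C_1 → C_0 is given by ∂[p,q] = [q] − [p]. For instance
  ∂[v_0,v_3] = [v_3] − [v_0].
The resulting 6×12 matrix has rank 5, and its Smith normal form has invariant factors (1,1,1,1,1).

The boundary map ∂_2: C_2 → C_1 maps a triangle to the signed sum of its edges. For instance
  ∂[v_0,v_1,v_4] = [v_1,v_4] − [v_0,v_4] + [v_0,v_1],
  ∂[v_0,v_1,v_3] = [v_1,v_3] − [v_0,v_3] + [v_0,v_1].
The 12×8 boundary matrix has rank 7 and Smith normal form diag(1,1,1,1,1,1,1).

From H_k ≅ ker(∂_k) / im(∂_{k+1}) we obtain:

  H_0: rank C_0 − rank ∂_1 = 6 − 5 = 1, and the invariant factors of ∂_1 are all 1, so H_0 = Z.
  H_1: rank ker ∂_1 − rank ∂_2 = (12 − 5) − 7 = 0, and the invariant factors of ∂_2 are all 1, so H_1 = 0.
  H_2: rank ker ∂_2 − rank ∂_3 = (8 − 7) − 0 = 1, and there is no ∂_3, so H_2 = Z.

As a check, the Euler characteristic is 6 − 12 + 8 = 2, which agrees with 1 − 0 + 1 = 2.

H_0 ≅ Z,  H_1 = 0,  H_2 ≅ Z.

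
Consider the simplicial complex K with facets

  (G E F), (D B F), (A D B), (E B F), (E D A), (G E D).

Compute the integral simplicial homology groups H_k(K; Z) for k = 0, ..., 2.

H_0 = Z,  H_1 = Z,  H_2 = 0.

We work with the vertex ordering A < B < D < E < F < G. The simplices of K, each written with vertices in increasing order, are:

  0-simplices (6): A, B, D, E, F, G
  1-simplices (12): AB, AD, AE, BD, BE, BF, DE, DF, DG, EF, EG, FG
  2-simplices (6): ABD, ADE, BDF, BEF, DEG, EFG

so the chain groups are C_0 ≅ Z^6, C_1 ≅ Z^12, C_2 ≅ Z^6.

∂_1: C_1 → C_0 sends each edge [p,q] (with p < q) to q − p.
The 6×12 boundary matrix has rank 5 and Smith normal form diag(1,1,1,1,1).

∂_2: C_2 → C_1 acts by ∂[p,q,r] = [q,r] − [p,r] + [p,q]. For instance
  ∂ADE = DE − AE + AD,
  ∂DEG = EG − DG + DE.
The 12×6 boundary matrix has rank 6 and Smith normal form diag(1,1,1,1,1,1).

Reading off H_k = ker ∂_k / im ∂_{k+1}:

  H_0: rank C_0 − rank ∂_1 = 6 − 5 = 1, and the invariant factors of ∂_1 are all 1, so H_0 = Z.
  H_1: rank ker ∂_1 − rank ∂_2 = (12 − 5) − 6 = 1, and the invariant factors of ∂_2 are all 1, so H_1 = Z.
  H_2: rank ker ∂_2 − rank ∂_3 = (6 − 6) − 0 = 0, and there is no ∂_3, so H_2 = 0.

As a check, the Euler characteristic is 6 − 12 + 6 = 0, which agrees with 1 − 1 + 0 = 0.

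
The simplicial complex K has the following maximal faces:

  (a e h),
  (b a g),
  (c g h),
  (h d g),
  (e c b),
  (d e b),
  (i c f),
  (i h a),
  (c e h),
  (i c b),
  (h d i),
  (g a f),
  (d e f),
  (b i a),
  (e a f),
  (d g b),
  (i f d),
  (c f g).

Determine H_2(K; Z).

H_2 ≅ Z.

Order the vertices as a < b < c < d < e < f < g < h < i. Listing each simplex with vertices in this order, K has dimension 2 with simplices:

  0-simplices (9): a, b, c, d, e, f, g, h, i
  1-simplices (27): ab, ae, af, ag, ah, ai, bc, bd, be, bg, bi, ce, cf, cg, ch, ci, de, df, dg, dh, di, ef, eh, fg, fi, gh, hi
  2-simplices (18): abg, abi, aef, aeh, afg, ahi, bce, bci, bde, bdg, ceh, cfg, cfi, cgh, def, dfi, dgh, dhi

giving chain groups C_0 ≅ Z^9, C_1 ≅ Z^27, C_2 ≅ Z^18.

The boundary map ∂_1: C_1 → C_0 is given by ∂[p,q] = [q] − [p]. For instance
  ∂fg = g − f.
The resulting 9×27 matrix has rank 8, and its Smith normal form has invariant factors (1,1,1,1,1,1,1,1).

The boundary map ∂_2: C_2 → C_1 acts by ∂[p,q,r] = [q,r] − [p,r] + [p,q]. For instance
  ∂abi = bi − ai + ab,
  ∂dgh = gh − dh + dg.
The 27×18 boundary matrix has rank 17 and Smith normal form diag(1,1,1,1,1,1,1,1,1,1,1,1,1,1,1,1,1).

Reading off H_k = ker ∂_k / im ∂_{k+1}:

  H_2: rank ker ∂_2 − rank ∂_3 = (18 − 17) − 0 = 1, and there is no ∂_3, so H_2 = Z.

(K is a triangulation of the torus T^2.)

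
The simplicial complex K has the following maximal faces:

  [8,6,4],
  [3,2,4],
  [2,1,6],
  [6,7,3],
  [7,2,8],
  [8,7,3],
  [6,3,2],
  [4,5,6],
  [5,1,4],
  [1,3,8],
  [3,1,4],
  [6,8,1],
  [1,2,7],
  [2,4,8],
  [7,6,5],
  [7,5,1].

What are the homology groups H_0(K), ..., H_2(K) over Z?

H_0 ≅ Z,  H_1 ≅ Z^2,  H_2 ≅ Z.

Order the vertices as 1 < 2 < 3 < 4 < 5 < 6 < 7 < 8. Listing each simplex with vertices in this order, K has dimension 2 with simplices:

  0-simplices (8): [1], [2], [3], [4], [5], [6], [7], [8]
  1-simplices (24): (24 of them)
  2-simplices (16): [1,2,6], [1,2,7], [1,3,4], [1,3,8], [1,4,5], [1,5,7], [1,6,8], [2,3,4], [2,3,6], [2,4,8], [2,7,8], [3,6,7], [3,7,8], [4,5,6], [4,6,8], [5,6,7]

Hence C_0 ≅ Z^8, C_1 ≅ Z^24, C_2 ≅ Z^16.

∂_1: C_1 → C_0 is given by ∂[p,q] = [q] − [p].
The 8×24 boundary matrix has rank 7 and Smith normal form diag(1,1,1,1,1,1,1).

The boundary map ∂_2: C_2 → C_1 acts by ∂[p,q,r] = [q,r] − [p,r] + [p,q]. For instance
  ∂[1,6,8] = [6,8] − [1,8] + [1,6],
  ∂[1,4,5] = [4,5] − [1,5] + [1,4].
The resulting 24×16 matrix has rank 15, and its Smith normal form has invariant factors (1,1,1,1,1,1,1,1,1,1,1,1,1,1,1).

From H_k ≅ ker(∂_k) / im(∂_{k+1}) we obtain:

  H_0: rank C_0 − rank ∂_1 = 8 − 7 = 1, and the invariant factors of ∂_1 are all 1, so H_0 = Z.
  H_1: rank ker ∂_1 − rank ∂_2 = (24 − 7) − 15 = 2, and the invariant factors of ∂_2 are all 1, so H_1 = Z^2.
  H_2: rank ker ∂_2 − rank ∂_3 = (16 − 15) − 0 = 1, and there is no ∂_3, so H_2 = Z.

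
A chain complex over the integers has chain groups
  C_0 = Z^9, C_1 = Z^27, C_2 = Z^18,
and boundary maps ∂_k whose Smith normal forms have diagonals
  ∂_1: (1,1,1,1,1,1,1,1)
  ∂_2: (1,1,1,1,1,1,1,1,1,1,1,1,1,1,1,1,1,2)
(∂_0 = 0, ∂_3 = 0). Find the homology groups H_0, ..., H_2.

H_0: b_0 = 9 − 0 − 8 = 1; torsion from ∂_1 factors > 1: none. So H_0 ≅ Z.
H_1: b_1 = 27 − 8 − 18 = 1; torsion from ∂_2 factors > 1: [2]. So H_1 ≅ Z ⊕ Z_2.
H_2: b_2 = 18 − 18 − 0 = 0; torsion from ∂_3 factors > 1: none. So H_2 ≅ 0.

H_0 ≅ Z,  H_1 ≅ Z ⊕ Z_2,  H_2 = 0.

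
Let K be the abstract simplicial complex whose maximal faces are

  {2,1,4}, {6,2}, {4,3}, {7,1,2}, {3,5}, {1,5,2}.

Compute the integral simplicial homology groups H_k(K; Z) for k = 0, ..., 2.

H_0 = Z,  H_1 = Z,  H_2 = 0.

K has 7 vertices, 10 edges, 3 triangles.
rank ∂_0 = 0, rank ∂_1 = 6 ⇒ b_0 = 7 − 0 − 6 = 1; all invariant factors of ∂_1 are 1 so no torsion. So H_0 ≅ Z.
rank ∂_1 = 6, rank ∂_2 = 3 ⇒ b_1 = 10 − 6 − 3 = 1; all invariant factors of ∂_2 are 1 so no torsion. So H_1 ≅ Z.
rank ∂_2 = 3, rank ∂_3 = 0 ⇒ b_2 = 3 − 3 − 0 = 0. So H_2 ≅ 0.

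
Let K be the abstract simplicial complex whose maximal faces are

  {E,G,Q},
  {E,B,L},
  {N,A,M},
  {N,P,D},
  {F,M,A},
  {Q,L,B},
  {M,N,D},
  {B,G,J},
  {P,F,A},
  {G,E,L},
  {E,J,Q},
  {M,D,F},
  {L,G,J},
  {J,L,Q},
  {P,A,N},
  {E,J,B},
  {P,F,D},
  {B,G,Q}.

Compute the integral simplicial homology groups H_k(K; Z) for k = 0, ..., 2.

Fix the vertex order A < B < D < E < F < G < J < L < M < N < P < Q and write every simplex with vertices in increasing order. Then dim K = 2 and the simplices of K are:

  0-simplices (12): A, B, D, E, F, G, J, L, M, N, P, Q
  1-simplices (27): AF, AM, AN, AP, BE, BG, BJ, BL, BQ, DF, DM, DN, DP, EG, EJ, EL, EQ, FM, FP, GJ, GL, GQ, JL, JQ, LQ, MN, NP
  2-simplices (18): AFM, AFP, AMN, ANP, BEJ, BEL, BGJ, BGQ, BLQ, DFM, DFP, DMN, DNP, EGL, EGQ, EJQ, GJL, JLQ

Hence C_0 ≅ Z^12, C_1 ≅ Z^27, C_2 ≅ Z^18.

∂_1: C_1 → C_0 is given by ∂[p,q] = [q] − [p].
The resulting 12×27 matrix has rank 10, and its Smith normal form has invariant factors (1,1,1,1,1,1,1,1,1,1).

∂_2: C_2 → C_1 sends each 2-simplex [p,q,r] to [q,r] − [p,r] + [p,q]. For instance
  ∂EGL = GL − EL + EG,
  ∂BEJ = EJ − BJ + BE.
This gives a 27×18 integer matrix of rank 17; reducing to Smith normal form yields diagonal entries (1,1,1,1,1,1,1,1,1,1,1,1,1,1,1,1,2).

From H_k ≅ ker(∂_k) / im(∂_{k+1}) we obtain:

  H_0: rank C_0 − rank ∂_1 = 12 − 10 = 2, and the invariant factors of ∂_1 are all 1, so H_0 ≅ Z^2.
  H_1: rank ker ∂_1 − rank ∂_2 = (27 − 10) − 17 = 0, and ∂_2 has invariant factor 2 > 1, so H_1 ≅ Z/2.
  H_2: rank ker ∂_2 − rank ∂_3 = (18 − 17) − 0 = 1, and there is no ∂_3, so H_2 ≅ Z.

(K is a triangulation of the disjoint union of the real projective plane RP^2 and the 2-sphere S^2.)

H_0 = Z^2,  H_1 = Z/2,  H_2 = Z.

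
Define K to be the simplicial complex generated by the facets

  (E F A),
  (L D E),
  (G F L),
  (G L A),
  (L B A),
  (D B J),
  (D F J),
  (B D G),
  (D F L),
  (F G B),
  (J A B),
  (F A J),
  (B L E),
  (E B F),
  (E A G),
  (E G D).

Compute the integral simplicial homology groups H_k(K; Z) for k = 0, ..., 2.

Take the total order A < B < D < E < F < G < J < L on the vertex set. Then K (dimension 2) consists of the simplices:

  0-simplices (8): A, B, D, E, F, G, J, L
  1-simplices (24): AB, AE, AF, AG, AJ, AL, BD, BE, BF, BG, BJ, BL, DE, DF, DG, DJ, DL, EF, EG, EL, FG, FJ, FL, GL
  2-simplices (16): ABJ, ABL, AEF, AEG, AFJ, AGL, BDG, BDJ, BEF, BEL, BFG, DEG, DEL, DFJ, DFL, FGL

giving chain groups C_0 ≅ Z^8, C_1 ≅ Z^24, C_2 ≅ Z^16.

∂_1: C_1 → C_0 maps an edge to its endpoints' difference, ∂[p,q] = q − p. For instance
  ∂BE = E − B.
The resulting 8×24 matrix has rank 7, and its Smith normal form has invariant factors (1,1,1,1,1,1,1).

The boundary map ∂_2: C_2 → C_1 sends each 2-simplex [p,q,r] to [q,r] − [p,r] + [p,q]. For instance
  ∂BDG = DG − BG + BD,
  ∂DEG = EG − DG + DE.
The 24×16 boundary matrix has rank 15 and Smith normal form diag(1,1,1,1,1,1,1,1,1,1,1,1,1,1,1).

From H_k ≅ ker(∂_k) / im(∂_{k+1}) we obtain:

  H_0: rank C_0 − rank ∂_1 = 8 − 7 = 1, and the invariant factors of ∂_1 are all 1, so H_0 ≅ Z.
  H_1: rank ker ∂_1 − rank ∂_2 = (24 − 7) − 15 = 2, and the invariant factors of ∂_2 are all 1, so H_1 ≅ Z^2.
  H_2: rank ker ∂_2 − rank ∂_3 = (16 − 15) − 0 = 1, and there is no ∂_3, so H_2 ≅ Z.

As a check, the Euler characteristic is 8 − 24 + 16 = 0, which agrees with 1 − 2 + 1 = 0.
(K is a triangulation of the torus T^2.)

H_0 ≅ Z,  H_1 ≅ Z^2,  H_2 ≅ Z.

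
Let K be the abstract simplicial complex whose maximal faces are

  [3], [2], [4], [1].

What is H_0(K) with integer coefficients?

H_0 = Z^4.

Take the total order 1 < 2 < 3 < 4 on the vertex set. Then K (dimension 0) consists of the simplices:

  0-simplices (4): [1], [2], [3], [4]

so the chain groups are C_0 ≅ Z^4.

Now H_k = ker ∂_k / im ∂_{k+1}, so:

  H_0: rank C_0 − rank ∂_1 = 4 − 0 = 4, and there is no ∂_1, so H_0 = Z^4.

(K is a triangulation of a set of 4 points.)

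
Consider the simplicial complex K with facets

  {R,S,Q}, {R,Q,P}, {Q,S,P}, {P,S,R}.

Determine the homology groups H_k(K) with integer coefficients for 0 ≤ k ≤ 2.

H_0 = Z,  H_1 = 0,  H_2 = Z.

Order the vertices as P < Q < R < S. Listing each simplex with vertices in this order, K has dimension 2 with simplices:

  0-simplices (4): P, Q, R, S
  1-simplices (6): PQ, PR, PS, QR, QS, RS
  2-simplices (4): PQR, PQS, PRS, QRS

giving chain groups C_0 ≅ Z^4, C_1 ≅ Z^6, C_2 ≅ Z^4.

Boundary ∂_1: C_1 → C_0 maps an edge to its endpoints' difference, ∂[p,q] = q − p. For instance
  ∂PQ = Q − P.
The 4×6 boundary matrix has rank 3 and Smith normal form diag(1,1,1).

The boundary map ∂_2: C_2 → C_1 acts by ∂[p,q,r] = [q,r] − [p,r] + [p,q]. For instance
  ∂PQR = QR − PR + PQ,
  ∂PQS = QS − PS + PQ.
The 6×4 boundary matrix has rank 3 and Smith normal form diag(1,1,1).

Now H_k = ker ∂_k / im ∂_{k+1}, so:

  H_0: rank C_0 − rank ∂_1 = 4 − 3 = 1, and the invariant factors of ∂_1 are all 1, so H_0 ≅ Z.
  H_1: rank ker ∂_1 − rank ∂_2 = (6 − 3) − 3 = 0, and the invariant factors of ∂_2 are all 1, so H_1 ≅ 0.
  H_2: rank ker ∂_2 − rank ∂_3 = (4 − 3) − 0 = 1, and there is no ∂_3, so H_2 ≅ Z.

As a check, the Euler characteristic is 4 − 6 + 4 = 2, which agrees with 1 − 0 + 1 = 2.
(K is a triangulation of the 2-sphere S^2.)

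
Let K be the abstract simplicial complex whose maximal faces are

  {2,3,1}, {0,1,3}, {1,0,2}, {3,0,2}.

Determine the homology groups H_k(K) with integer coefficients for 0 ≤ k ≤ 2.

H_0 = Z,  H_1 = 0,  H_2 = Z.

We work with the vertex ordering 0 < 1 < 2 < 3. The simplices of K, each written with vertices in increasing order, are:

  0-simplices (4): [0], [1], [2], [3]
  1-simplices (6): [0,1], [0,2], [0,3], [1,2], [1,3], [2,3]
  2-simplices (4): [0,1,2], [0,1,3], [0,2,3], [1,2,3]

giving chain groups C_0 ≅ Z^4, C_1 ≅ Z^6, C_2 ≅ Z^4.

Boundary ∂_1: C_1 → C_0 maps an edge to its endpoints' difference, ∂[p,q] = q − p. For instance
  ∂[1,2] = [2] − [1].
As a 4×6 matrix over Z this has rank 3, with invariant factors (1,1,1).

Boundary ∂_2: C_2 → C_1 sends each 2-simplex [p,q,r] to [q,r] − [p,r] + [p,q]. For instance
  ∂[0,1,3] = [1,3] − [0,3] + [0,1],
  ∂[0,1,2] = [1,2] − [0,2] + [0,1].
The 6×4 boundary matrix has rank 3 and Smith normal form diag(1,1,1).

Now H_k = ker ∂_k / im ∂_{k+1}, so:

  H_0: rank C_0 − rank ∂_1 = 4 − 3 = 1, and the invariant factors of ∂_1 are all 1, so H_0 ≅ Z.
  H_1: rank ker ∂_1 − rank ∂_2 = (6 − 3) − 3 = 0, and the invariant factors of ∂_2 are all 1, so H_1 ≅ 0.
  H_2: rank ker ∂_2 − rank ∂_3 = (4 − 3) − 0 = 1, and there is no ∂_3, so H_2 ≅ Z.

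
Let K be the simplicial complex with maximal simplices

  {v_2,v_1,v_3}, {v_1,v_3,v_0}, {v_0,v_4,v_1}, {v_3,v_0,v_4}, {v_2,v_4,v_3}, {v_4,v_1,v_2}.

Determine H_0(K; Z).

We work with the vertex ordering v_0 < v_1 < v_2 < v_3 < v_4. The simplices of K, each written with vertices in increasing order, are:

  0-simplices (5): [v_0], [v_1], [v_2], [v_3], [v_4]
  1-simplices (9): [v_0,v_1], [v_0,v_3], [v_0,v_4], [v_1,v_2], [v_1,v_3], [v_1,v_4], [v_2,v_3], [v_2,v_4], [v_3,v_4]
  2-simplices (6): [v_0,v_1,v_3], [v_0,v_1,v_4], [v_0,v_3,v_4], [v_1,v_2,v_3], [v_1,v_2,v_4], [v_2,v_3,v_4]

Hence C_0 ≅ Z^5, C_1 ≅ Z^9, C_2 ≅ Z^6.

Boundary ∂_1: C_1 → C_0 is given by ∂[p,q] = [q] − [p].
As a 5×9 matrix over Z this has rank 4, with invariant factors (1,1,1,1).

Boundary ∂_2: C_2 → C_1 maps a triangle to the signed sum of its edges. For instance
  ∂[v_2,v_3,v_4] = [v_3,v_4] − [v_2,v_4] + [v_2,v_3],
  ∂[v_0,v_1,v_3] = [v_1,v_3] − [v_0,v_3] + [v_0,v_1].
The resulting 9×6 matrix has rank 5, and its Smith normal form has invariant factors (1,1,1,1,1).

Computing H_k = (kernel of ∂_k) / (image of ∂_{k+1}):

  H_0: rank C_0 − rank ∂_1 = 5 − 4 = 1, and the invariant factors of ∂_1 are all 1, so H_0 ≅ Z.

H_0 = Z.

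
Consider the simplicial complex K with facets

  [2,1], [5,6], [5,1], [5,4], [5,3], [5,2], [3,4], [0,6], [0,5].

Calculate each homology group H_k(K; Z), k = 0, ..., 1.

H_0 ≅ Z,  H_1 ≅ Z^3.

We work with the vertex ordering 0 < 1 < 2 < 3 < 4 < 5 < 6. The simplices of K, each written with vertices in increasing order, are:

  0-simplices (7): [0], [1], [2], [3], [4], [5], [6]
  1-simplices (9): [0,5], [0,6], [1,2], [1,5], [2,5], [3,4], [3,5], [4,5], [5,6]

giving chain groups C_0 ≅ Z^7, C_1 ≅ Z^9.

∂_1: C_1 → C_0 sends each edge [p,q] (with p < q) to q − p. For instance
  ∂[3,4] = [4] − [3].
The resulting 7×9 matrix has rank 6, and its Smith normal form has invariant factors (1,1,1,1,1,1).

Reading off H_k = ker ∂_k / im ∂_{k+1}:

  H_0: rank C_0 − rank ∂_1 = 7 − 6 = 1, and the invariant factors of ∂_1 are all 1, so H_0 = Z.
  H_1: rank ker ∂_1 − rank ∂_2 = (9 − 6) − 0 = 3, and there is no ∂_2, so H_1 = Z^3.

As a check, the Euler characteristic is 7 − 9 = -2, which agrees with 1 − 3 = -2.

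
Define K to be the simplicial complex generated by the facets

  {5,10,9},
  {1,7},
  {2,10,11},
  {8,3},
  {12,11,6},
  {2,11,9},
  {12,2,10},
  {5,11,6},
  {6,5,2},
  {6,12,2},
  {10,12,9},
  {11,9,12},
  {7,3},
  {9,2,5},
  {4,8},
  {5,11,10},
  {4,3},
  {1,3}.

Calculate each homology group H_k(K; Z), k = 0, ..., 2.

H_0 = Z^2,  H_1 = Z^2 × Z/2,  H_2 = 0.

Order the vertices as 1 < 2 < 3 < 4 < 5 < 6 < 7 < 8 < 9 < 10 < 11 < 12. Listing each simplex with vertices in this order, K has dimension 2 with simplices:

  0-simplices (12): [1], [2], [3], [4], [5], [6], [7], [8], [9], [10], [11], [12]
  1-simplices (24): (24 of them)
  2-simplices (12): [2,5,6], [2,5,9], [2,6,12], [2,9,11], [2,10,11], [2,10,12], [5,6,11], [5,9,10], [5,10,11], [6,11,12], [9,10,12], [9,11,12]

so the chain groups are C_0 ≅ Z^12, C_1 ≅ Z^24, C_2 ≅ Z^12.

The boundary map ∂_1: C_1 → C_0 sends each edge [p,q] (with p < q) to q − p. For instance
  ∂[2,12] = [12] − [2].
As a 12×24 matrix over Z this has rank 10, with invariant factors (1,1,1,1,1,1,1,1,1,1).

∂_2: C_2 → C_1 sends each 2-simplex [p,q,r] to [q,r] − [p,r] + [p,q]. For instance
  ∂[6,11,12] = [11,12] − [6,12] + [6,11],
  ∂[9,11,12] = [11,12] − [9,12] + [9,11].
The 24×12 boundary matrix has rank 12 and Smith normal form diag(1,1,1,1,1,1,1,1,1,1,1,2).

Reading off H_k = ker ∂_k / im ∂_{k+1}:

  H_0: rank C_0 − rank ∂_1 = 12 − 10 = 2, and the invariant factors of ∂_1 are all 1, so H_0 = Z^2.
  H_1: rank ker ∂_1 − rank ∂_2 = (24 − 10) − 12 = 2, and ∂_2 has invariant factor 2 > 1, so H_1 = Z^2 × Z/2.
  H_2: rank ker ∂_2 − rank ∂_3 = (12 − 12) − 0 = 0, and there is no ∂_3, so H_2 = 0.

As a check, the Euler characteristic is 12 − 24 + 12 = 0, which agrees with 2 − 2 + 0 = 0.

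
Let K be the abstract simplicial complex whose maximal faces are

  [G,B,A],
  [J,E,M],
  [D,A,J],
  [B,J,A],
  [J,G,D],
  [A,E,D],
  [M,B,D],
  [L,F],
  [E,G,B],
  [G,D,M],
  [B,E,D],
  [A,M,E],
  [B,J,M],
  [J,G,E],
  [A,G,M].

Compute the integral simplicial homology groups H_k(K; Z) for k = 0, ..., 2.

H_0 = Z^2,  H_1 = Z^2,  H_2 = Z.

Take the total order A < B < D < E < F < G < J < L < M on the vertex set. Then K (dimension 2) consists of the simplices:

  0-simplices (9): A, B, D, E, F, G, J, L, M
  1-simplices (22): AB, AD, AE, AG, AJ, AM, BD, BE, BG, BJ, BM, DE, DG, DJ, DM, EG, EJ, EM, FL, GJ, GM, JM
  2-simplices (14): ABG, ABJ, ADE, ADJ, AEM, AGM, BDE, BDM, BEG, BJM, DGJ, DGM, EGJ, EJM

Hence C_0 ≅ Z^9, C_1 ≅ Z^22, C_2 ≅ Z^14.

∂_1: C_1 → C_0 sends each edge [p,q] (with p < q) to q − p.
This gives a 9×22 integer matrix of rank 7; reducing to Smith normal form yields diagonal entries (1,1,1,1,1,1,1).

The boundary map ∂_2: C_2 → C_1 sends each 2-simplex [p,q,r] to [q,r] − [p,r] + [p,q]. For instance
  ∂ABG = BG − AG + AB,
  ∂AEM = EM − AM + AE.
As a 22×14 matrix over Z this has rank 13, with invariant factors (1,1,1,1,1,1,1,1,1,1,1,1,1).

From H_k ≅ ker(∂_k) / im(∂_{k+1}) we obtain:

  H_0: rank C_0 − rank ∂_1 = 9 − 7 = 2, and the invariant factors of ∂_1 are all 1, so H_0 ≅ Z^2.
  H_1: rank ker ∂_1 − rank ∂_2 = (22 − 7) − 13 = 2, and the invariant factors of ∂_2 are all 1, so H_1 ≅ Z^2.
  H_2: rank ker ∂_2 − rank ∂_3 = (14 − 13) − 0 = 1, and there is no ∂_3, so H_2 ≅ Z.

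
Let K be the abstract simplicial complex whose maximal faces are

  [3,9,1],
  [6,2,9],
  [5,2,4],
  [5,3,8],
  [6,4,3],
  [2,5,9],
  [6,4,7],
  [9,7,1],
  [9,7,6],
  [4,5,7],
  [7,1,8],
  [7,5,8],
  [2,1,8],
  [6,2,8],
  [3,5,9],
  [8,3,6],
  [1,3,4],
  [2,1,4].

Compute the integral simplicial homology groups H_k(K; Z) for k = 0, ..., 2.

Fix the vertex order 1 < 2 < 3 < 4 < 5 < 6 < 7 < 8 < 9 and write every simplex with vertices in increasing order. Then dim K = 2 and the simplices of K are:

  0-simplices (9): [1], [2], [3], [4], [5], [6], [7], [8], [9]
  1-simplices (27): (27 of them)
  2-simplices (18): [1,2,4], [1,2,8], [1,3,4], [1,3,9], [1,7,8], [1,7,9], [2,4,5], [2,5,9], [2,6,8], [2,6,9], [3,4,6], [3,5,8], [3,5,9], [3,6,8], [4,5,7], [4,6,7], [5,7,8], [6,7,9]

giving chain groups C_0 ≅ Z^9, C_1 ≅ Z^27, C_2 ≅ Z^18.

∂_1: C_1 → C_0 sends each edge [p,q] (with p < q) to q − p.
As a 9×27 matrix over Z this has rank 8, with invariant factors (1,1,1,1,1,1,1,1).

The boundary map ∂_2: C_2 → C_1 maps a triangle to the signed sum of its edges. For instance
  ∂[6,7,9] = [7,9] − [6,9] + [6,7],
  ∂[1,3,4] = [3,4] − [1,4] + [1,3].
This gives a 27×18 integer matrix of rank 17; reducing to Smith normal form yields diagonal entries (1,1,1,1,1,1,1,1,1,1,1,1,1,1,1,1,1).

Reading off H_k = ker ∂_k / im ∂_{k+1}:

  H_0: rank C_0 − rank ∂_1 = 9 − 8 = 1, and the invariant factors of ∂_1 are all 1, so H_0 = Z.
  H_1: rank ker ∂_1 − rank ∂_2 = (27 − 8) − 17 = 2, and the invariant factors of ∂_2 are all 1, so H_1 = Z^2.
  H_2: rank ker ∂_2 − rank ∂_3 = (18 − 17) − 0 = 1, and there is no ∂_3, so H_2 = Z.

H_0 ≅ Z,  H_1 ≅ Z^2,  H_2 ≅ Z.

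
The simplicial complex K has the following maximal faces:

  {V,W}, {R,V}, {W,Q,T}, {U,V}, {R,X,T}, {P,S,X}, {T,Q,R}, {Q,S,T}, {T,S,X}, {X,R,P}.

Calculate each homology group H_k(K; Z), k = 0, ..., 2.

We work with the vertex ordering P < Q < R < S < T < U < V < W < X. The simplices of K, each written with vertices in increasing order, are:

  0-simplices (9): P, Q, R, S, T, U, V, W, X
  1-simplices (16): PR, PS, PX, QR, QS, QT, QW, RT, RV, RX, ST, SX, TW, TX, UV, VW
  2-simplices (7): PRX, PSX, QRT, QST, QTW, RTX, STX

Hence C_0 ≅ Z^9, C_1 ≅ Z^16, C_2 ≅ Z^7.

The boundary map ∂_1: C_1 → C_0 sends each edge [p,q] (with p < q) to q − p. For instance
  ∂QT = T − Q.
The resulting 9×16 matrix has rank 8, and its Smith normal form has invariant factors (1,1,1,1,1,1,1,1).

∂_2: C_2 → C_1 sends each 2-simplex [p,q,r] to [q,r] − [p,r] + [p,q]. For instance
  ∂PSX = SX − PX + PS,
  ∂QRT = RT − QT + QR.
The 16×7 boundary matrix has rank 7 and Smith normal form diag(1,1,1,1,1,1,1).

Now H_k = ker ∂_k / im ∂_{k+1}, so:

  H_0: rank C_0 − rank ∂_1 = 9 − 8 = 1, and the invariant factors of ∂_1 are all 1, so H_0 = Z.
  H_1: rank ker ∂_1 − rank ∂_2 = (16 − 8) − 7 = 1, and the invariant factors of ∂_2 are all 1, so H_1 = Z.
  H_2: rank ker ∂_2 − rank ∂_3 = (7 − 7) − 0 = 0, and there is no ∂_3, so H_2 = 0.

As a check, the Euler characteristic is 9 − 16 + 7 = 0, which agrees with 1 − 1 + 0 = 0.

H_0 ≅ Z,  H_1 ≅ Z,  H_2 = 0.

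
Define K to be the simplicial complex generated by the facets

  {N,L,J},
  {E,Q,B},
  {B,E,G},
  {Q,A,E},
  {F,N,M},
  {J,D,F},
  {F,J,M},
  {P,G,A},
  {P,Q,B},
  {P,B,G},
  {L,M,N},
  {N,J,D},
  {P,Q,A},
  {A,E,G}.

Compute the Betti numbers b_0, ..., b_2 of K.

b_0 = 2, b_1 = 1, b_2 = 1.

Fix the vertex order A < B < D < E < F < G < J < L < M < N < P < Q and write every simplex with vertices in increasing order. Then dim K = 2 and the simplices of K are:

  0-simplices (12): A, B, D, E, F, G, J, L, M, N, P, Q
  1-simplices (24): AE, AG, AP, AQ, BE, BG, BP, BQ, DF, DJ, DN, EG, EQ, FJ, FM, FN, GP, JL, JM, JN, LM, LN, MN, PQ
  2-simplices (14): AEG, AEQ, AGP, APQ, BEG, BEQ, BGP, BPQ, DFJ, DJN, FJM, FMN, JLN, LMN

giving chain groups C_0 ≅ Z^12, C_1 ≅ Z^24, C_2 ≅ Z^14.

The boundary map ∂_1: C_1 → C_0 sends each edge [p,q] (with p < q) to q − p. For instance
  ∂EQ = Q − E.
This gives a 12×24 integer matrix of rank 10; reducing to Smith normal form yields diagonal entries (1,1,1,1,1,1,1,1,1,1).

Boundary ∂_2: C_2 → C_1 sends each 2-simplex [p,q,r] to [q,r] − [p,r] + [p,q]. For instance
  ∂FJM = JM − FM + FJ,
  ∂BEG = EG − BG + BE.
The resulting 24×14 matrix has rank 13, and its Smith normal form has invariant factors (1,1,1,1,1,1,1,1,1,1,1,1,1).

Computing H_k = (kernel of ∂_k) / (image of ∂_{k+1}):

  H_0: rank C_0 − rank ∂_1 = 12 − 10 = 2, and the invariant factors of ∂_1 are all 1, so H_0 = Z^2.
  H_1: rank ker ∂_1 − rank ∂_2 = (24 − 10) − 13 = 1, and the invariant factors of ∂_2 are all 1, so H_1 = Z.
  H_2: rank ker ∂_2 − rank ∂_3 = (14 − 13) − 0 = 1, and there is no ∂_3, so H_2 = Z.

Hence the Betti numbers are b_0 = 2, b_1 = 1, b_2 = 1.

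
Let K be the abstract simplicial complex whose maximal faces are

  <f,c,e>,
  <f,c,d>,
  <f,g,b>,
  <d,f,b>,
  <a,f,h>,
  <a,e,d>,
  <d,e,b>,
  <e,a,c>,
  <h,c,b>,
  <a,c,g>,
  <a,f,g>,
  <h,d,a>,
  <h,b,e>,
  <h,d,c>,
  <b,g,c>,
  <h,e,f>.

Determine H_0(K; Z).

Take the total order a < b < c < d < e < f < g < h on the vertex set. Then K (dimension 2) consists of the simplices:

  0-simplices (8): a, b, c, d, e, f, g, h
  1-simplices (24): ac, ad, ae, af, ag, ah, bc, bd, be, bf, bg, bh, cd, ce, cf, cg, ch, de, df, dh, ef, eh, fg, fh
  2-simplices (16): ace, acg, ade, adh, afg, afh, bcg, bch, bde, bdf, beh, bfg, cdf, cdh, cef, efh

so the chain groups are C_0 ≅ Z^8, C_1 ≅ Z^24, C_2 ≅ Z^16.

Boundary ∂_1: C_1 → C_0 maps an edge to its endpoints' difference, ∂[p,q] = q − p.
This gives a 8×24 integer matrix of rank 7; reducing to Smith normal form yields diagonal entries (1,1,1,1,1,1,1).

Boundary ∂_2: C_2 → C_1 maps a triangle to the signed sum of its edges. For instance
  ∂ade = de − ae + ad,
  ∂bdf = df − bf + bd.
The resulting 24×16 matrix has rank 15, and its Smith normal form has invariant factors (1,1,1,1,1,1,1,1,1,1,1,1,1,1,1).

Reading off H_k = ker ∂_k / im ∂_{k+1}:

  H_0: rank C_0 − rank ∂_1 = 8 − 7 = 1, and the invariant factors of ∂_1 are all 1, so H_0 = Z.

(K is a triangulation of the torus T^2.)

H_0 = Z.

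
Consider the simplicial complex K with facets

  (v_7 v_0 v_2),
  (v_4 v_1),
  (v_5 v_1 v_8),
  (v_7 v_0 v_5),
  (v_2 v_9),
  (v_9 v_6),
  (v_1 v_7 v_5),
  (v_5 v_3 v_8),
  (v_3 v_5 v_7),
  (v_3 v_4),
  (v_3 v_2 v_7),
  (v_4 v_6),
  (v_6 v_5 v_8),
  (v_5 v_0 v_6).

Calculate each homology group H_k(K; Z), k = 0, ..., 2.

Fix the vertex order v_0 < v_1 < v_2 < v_3 < v_4 < v_5 < v_6 < v_7 < v_8 < v_9 and write every simplex with vertices in increasing order. Then dim K = 2 and the simplices of K are:

  0-simplices (10): [v_0], [v_1], [v_2], [v_3], [v_4], [v_5], [v_6], [v_7], [v_8], [v_9]
  1-simplices (21): (21 of them)
  2-simplices (9): [v_0,v_2,v_7], [v_0,v_5,v_6], [v_0,v_5,v_7], [v_1,v_5,v_7], [v_1,v_5,v_8], [v_2,v_3,v_7], [v_3,v_5,v_7], [v_3,v_5,v_8], [v_5,v_6,v_8]

giving chain groups C_0 ≅ Z^10, C_1 ≅ Z^21, C_2 ≅ Z^9.

The boundary map ∂_1: C_1 → C_0 sends each edge [p,q] (with p < q) to q − p. For instance
  ∂[v_6,v_8] = [v_8] − [v_6].
The 10×21 boundary matrix has rank 9 and Smith normal form diag(1,1,1,1,1,1,1,1,1).

The boundary map ∂_2: C_2 → C_1 sends each 2-simplex [p,q,r] to [q,r] − [p,r] + [p,q]. For instance
  ∂[v_0,v_2,v_7] = [v_2,v_7] − [v_0,v_7] + [v_0,v_2],
  ∂[v_5,v_6,v_8] = [v_6,v_8] − [v_5,v_8] + [v_5,v_6].
This gives a 21×9 integer matrix of rank 9; reducing to Smith normal form yields diagonal entries (1,1,1,1,1,1,1,1,1).

Reading off H_k = ker ∂_k / im ∂_{k+1}:

  H_0: rank C_0 − rank ∂_1 = 10 − 9 = 1, and the invariant factors of ∂_1 are all 1, so H_0 ≅ Z.
  H_1: rank ker ∂_1 − rank ∂_2 = (21 − 9) − 9 = 3, and the invariant factors of ∂_2 are all 1, so H_1 ≅ Z^3.
  H_2: rank ker ∂_2 − rank ∂_3 = (9 − 9) − 0 = 0, and there is no ∂_3, so H_2 ≅ 0.

As a check, the Euler characteristic is 10 − 21 + 9 = -2, which agrees with 1 − 3 + 0 = -2.

H_0 ≅ Z,  H_1 ≅ Z^3,  H_2 = 0.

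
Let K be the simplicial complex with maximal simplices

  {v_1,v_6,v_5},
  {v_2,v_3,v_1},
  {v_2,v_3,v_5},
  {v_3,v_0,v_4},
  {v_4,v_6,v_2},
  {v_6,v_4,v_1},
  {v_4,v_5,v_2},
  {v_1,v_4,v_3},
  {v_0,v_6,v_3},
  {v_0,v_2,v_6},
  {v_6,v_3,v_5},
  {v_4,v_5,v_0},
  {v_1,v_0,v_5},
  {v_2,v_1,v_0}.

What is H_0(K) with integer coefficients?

Fix the vertex order v_0 < v_1 < v_2 < v_3 < v_4 < v_5 < v_6 and write every simplex with vertices in increasing order. Then dim K = 2 and the simplices of K are:

  0-simplices (7): [v_0], [v_1], [v_2], [v_3], [v_4], [v_5], [v_6]
  1-simplices (21): (21 of them)
  2-simplices (14): (14 of them)

giving chain groups C_0 ≅ Z^7, C_1 ≅ Z^21, C_2 ≅ Z^14.

Boundary ∂_1: C_1 → C_0 is given by ∂[p,q] = [q] − [p]. For instance
  ∂[v_0,v_4] = [v_4] − [v_0].
As a 7×21 matrix over Z this has rank 6, with invariant factors (1,1,1,1,1,1).

∂_2: C_2 → C_1 sends each 2-simplex [p,q,r] to [q,r] − [p,r] + [p,q]. For instance
  ∂[v_1,v_5,v_6] = [v_5,v_6] − [v_1,v_6] + [v_1,v_5],
  ∂[v_2,v_4,v_6] = [v_4,v_6] − [v_2,v_6] + [v_2,v_4].
As a 21×14 matrix over Z this has rank 13, with invariant factors (1,1,1,1,1,1,1,1,1,1,1,1,1).

Now H_k = ker ∂_k / im ∂_{k+1}, so:

  H_0: rank C_0 − rank ∂_1 = 7 − 6 = 1, and the invariant factors of ∂_1 are all 1, so H_0 = Z.

H_0 ≅ Z.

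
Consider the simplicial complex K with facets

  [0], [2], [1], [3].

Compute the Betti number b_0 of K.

K has 4 vertices.
rank ∂_0 = 0, rank ∂_1 = 0 ⇒ b_0 = 4 − 0 − 0 = 4. So H_0 = Z^4.

b_0 = 4.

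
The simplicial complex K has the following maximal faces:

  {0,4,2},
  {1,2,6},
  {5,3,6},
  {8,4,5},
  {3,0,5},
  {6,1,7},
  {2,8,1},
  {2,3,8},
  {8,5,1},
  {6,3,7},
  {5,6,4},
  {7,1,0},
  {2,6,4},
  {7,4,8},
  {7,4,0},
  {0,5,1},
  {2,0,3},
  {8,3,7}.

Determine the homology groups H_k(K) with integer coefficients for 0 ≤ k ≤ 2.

Fix the vertex order 0 < 1 < 2 < 3 < 4 < 5 < 6 < 7 < 8 and write every simplex with vertices in increasing order. Then dim K = 2 and the simplices of K are:

  0-simplices (9): [0], [1], [2], [3], [4], [5], [6], [7], [8]
  1-simplices (27): (27 of them)
  2-simplices (18): [0,1,5], [0,1,7], [0,2,3], [0,2,4], [0,3,5], [0,4,7], [1,2,6], [1,2,8], [1,5,8], [1,6,7], [2,3,8], [2,4,6], [3,5,6], [3,6,7], [3,7,8], [4,5,6], [4,5,8], [4,7,8]

so the chain groups are C_0 ≅ Z^9, C_1 ≅ Z^27, C_2 ≅ Z^18.

∂_1: C_1 → C_0 sends each edge [p,q] (with p < q) to q − p.
This gives a 9×27 integer matrix of rank 8; reducing to Smith normal form yields diagonal entries (1,1,1,1,1,1,1,1).

Boundary ∂_2: C_2 → C_1 maps a triangle to the signed sum of its edges. For instance
  ∂[0,1,7] = [1,7] − [0,7] + [0,1],
  ∂[1,6,7] = [6,7] − [1,7] + [1,6].
The 27×18 boundary matrix has rank 17 and Smith normal form diag(1,1,1,1,1,1,1,1,1,1,1,1,1,1,1,1,1).

Reading off H_k = ker ∂_k / im ∂_{k+1}:

  H_0: rank C_0 − rank ∂_1 = 9 − 8 = 1, and the invariant factors of ∂_1 are all 1, so H_0 ≅ Z.
  H_1: rank ker ∂_1 − rank ∂_2 = (27 − 8) − 17 = 2, and the invariant factors of ∂_2 are all 1, so H_1 ≅ Z^2.
  H_2: rank ker ∂_2 − rank ∂_3 = (18 − 17) − 0 = 1, and there is no ∂_3, so H_2 ≅ Z.

As a check, the Euler characteristic is 9 − 27 + 18 = 0, which agrees with 1 − 2 + 1 = 0.
(K is a triangulation of the torus T^2.)

H_0 = Z,  H_1 = Z^2,  H_2 = Z.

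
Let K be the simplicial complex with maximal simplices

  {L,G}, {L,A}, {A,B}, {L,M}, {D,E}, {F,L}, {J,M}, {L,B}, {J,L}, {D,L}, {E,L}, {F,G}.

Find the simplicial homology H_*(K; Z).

H_0 = Z,  H_1 = Z^4.

We work with the vertex ordering A < B < D < E < F < G < J < L < M. The simplices of K, each written with vertices in increasing order, are:

  0-simplices (9): A, B, D, E, F, G, J, L, M
  1-simplices (12): AB, AL, BL, DE, DL, EL, FG, FL, GL, JL, JM, LM

giving chain groups C_0 ≅ Z^9, C_1 ≅ Z^12.

The boundary map ∂_1: C_1 → C_0 sends each edge [p,q] (with p < q) to q − p. For instance
  ∂DL = L − D.
This gives a 9×12 integer matrix of rank 8; reducing to Smith normal form yields diagonal entries (1,1,1,1,1,1,1,1).

Reading off H_k = ker ∂_k / im ∂_{k+1}:

  H_0: rank C_0 − rank ∂_1 = 9 − 8 = 1, and the invariant factors of ∂_1 are all 1, so H_0 = Z.
  H_1: rank ker ∂_1 − rank ∂_2 = (12 − 8) − 0 = 4, and there is no ∂_2, so H_1 = Z^4.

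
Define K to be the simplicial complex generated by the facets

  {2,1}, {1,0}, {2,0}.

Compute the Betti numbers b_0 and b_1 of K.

b_0 = 1, b_1 = 1.

We work with the vertex ordering 0 < 1 < 2. The simplices of K, each written with vertices in increasing order, are:

  0-simplices (3): [0], [1], [2]
  1-simplices (3): [0,1], [0,2], [1,2]

giving chain groups C_0 ≅ Z^3, C_1 ≅ Z^3.

∂_1: C_1 → C_0 maps an edge to its endpoints' difference, ∂[p,q] = q − p. For instance
  ∂[0,1] = [1] − [0].
The resulting 3×3 matrix has rank 2, and its Smith normal form has invariant factors (1,1).

Reading off H_k = ker ∂_k / im ∂_{k+1}:

  H_0: rank C_0 − rank ∂_1 = 3 − 2 = 1, and the invariant factors of ∂_1 are all 1, so H_0 = Z.
  H_1: rank ker ∂_1 − rank ∂_2 = (3 − 2) − 0 = 1, and there is no ∂_2, so H_1 = Z.

Hence the Betti numbers are b_0 = 1, b_1 = 1.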